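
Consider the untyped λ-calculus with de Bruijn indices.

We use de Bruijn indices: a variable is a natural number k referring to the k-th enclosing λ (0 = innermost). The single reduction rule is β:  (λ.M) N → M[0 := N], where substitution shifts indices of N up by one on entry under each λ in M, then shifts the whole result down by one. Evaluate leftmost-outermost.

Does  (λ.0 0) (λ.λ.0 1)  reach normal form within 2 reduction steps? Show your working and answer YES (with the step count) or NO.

  start: (λ.0 0) (λ.λ.0 1)
  [1] (λ.λ.0 1) (λ.λ.0 1)
  [2] λ.0 (λ.λ.0 1)

Answer: YES — reaches normal form λ.0 (λ.λ.0 1) in 2 ≤ 2 steps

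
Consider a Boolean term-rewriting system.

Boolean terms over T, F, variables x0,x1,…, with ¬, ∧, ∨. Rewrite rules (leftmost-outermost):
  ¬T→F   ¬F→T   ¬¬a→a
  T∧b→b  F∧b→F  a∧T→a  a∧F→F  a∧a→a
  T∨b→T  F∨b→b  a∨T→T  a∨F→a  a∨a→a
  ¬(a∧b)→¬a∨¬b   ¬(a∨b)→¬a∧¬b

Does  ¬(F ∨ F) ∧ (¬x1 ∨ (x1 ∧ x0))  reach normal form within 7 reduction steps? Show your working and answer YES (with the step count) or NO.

  start: ¬(F ∨ F) ∧ (¬x1 ∨ (x1 ∧ x0))
  step 1: (¬F ∧ ¬F) ∧ (¬x1 ∨ (x1 ∧ x0))
  step 2: ¬F ∧ (¬x1 ∨ (x1 ∧ x0))
  step 3: T ∧ (¬x1 ∨ (x1 ∧ x0))
  step 4: ¬x1 ∨ (x1 ∧ x0)

Answer: YES — reaches normal form ¬x1 ∨ (x1 ∧ x0) in 4 ≤ 7 steps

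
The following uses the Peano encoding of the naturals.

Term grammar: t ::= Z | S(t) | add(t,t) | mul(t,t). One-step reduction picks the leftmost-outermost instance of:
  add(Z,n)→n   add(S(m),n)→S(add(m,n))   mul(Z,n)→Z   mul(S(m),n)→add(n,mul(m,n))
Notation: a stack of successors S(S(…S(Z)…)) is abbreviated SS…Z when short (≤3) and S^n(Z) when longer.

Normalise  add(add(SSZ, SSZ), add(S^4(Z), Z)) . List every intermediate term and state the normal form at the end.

Answer: normal form = S^8(Z)  (in 13 steps)

Reduction:
  start: add(add(SSZ, SSZ), add(S^4(Z), Z))
  →1  add(S(add(SZ, SSZ)), add(S^4(Z), Z))
  →2  S(add(add(SZ, SSZ), add(S^4(Z), Z)))
  →3  S(add(S(add(Z, SSZ)), add(S^4(Z), Z)))
  →4  S(S(add(add(Z, SSZ), add(S^4(Z), Z))))
  →5  S(S(add(SSZ, add(S^4(Z), Z))))
  →6  S(S(S(add(SZ, add(S^4(Z), Z)))))
  →7  S(S(S(S(add(Z, add(S^4(Z), Z))))))
  →8  S(S(S(S(add(S^4(Z), Z)))))
  →9  S(S(S(S(S(add(SSSZ, Z))))))
  →10  S(S(S(S(S(S(add(SSZ, Z)))))))
  →11  S(S(S(S(S(S(S(add(SZ, Z))))))))
  →12  S(S(S(S(S(S(S(S(add(Z, Z)))))))))
  →13  S^8(Z)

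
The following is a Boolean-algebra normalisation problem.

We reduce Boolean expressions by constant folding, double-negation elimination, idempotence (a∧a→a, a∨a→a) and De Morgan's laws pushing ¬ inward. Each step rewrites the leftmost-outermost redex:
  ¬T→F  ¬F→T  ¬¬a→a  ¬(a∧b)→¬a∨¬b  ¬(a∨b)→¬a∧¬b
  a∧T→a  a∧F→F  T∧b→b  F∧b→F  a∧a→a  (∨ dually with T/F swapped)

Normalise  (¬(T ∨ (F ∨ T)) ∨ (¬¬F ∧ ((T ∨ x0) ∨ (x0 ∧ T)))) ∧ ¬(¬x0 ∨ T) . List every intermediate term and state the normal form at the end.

  start: (¬(T ∨ (F ∨ T)) ∨ (¬¬F ∧ ((T ∨ x0) ∨ (x0 ∧ T)))) ∧ ¬(¬x0 ∨ T)
  [1] ((¬T ∧ ¬(F ∨ T)) ∨ (¬¬F ∧ ((T ∨ x0) ∨ (x0 ∧ T)))) ∧ ¬(¬x0 ∨ T)
  [2] ((F ∧ ¬(F ∨ T)) ∨ (¬¬F ∧ ((T ∨ x0) ∨ (x0 ∧ T)))) ∧ ¬(¬x0 ∨ T)
  [3] (F ∨ (¬¬F ∧ ((T ∨ x0) ∨ (x0 ∧ T)))) ∧ ¬(¬x0 ∨ T)
  [4] (¬¬F ∧ ((T ∨ x0) ∨ (x0 ∧ T))) ∧ ¬(¬x0 ∨ T)
  [5] (F ∧ ((T ∨ x0) ∨ (x0 ∧ T))) ∧ ¬(¬x0 ∨ T)
  [6] F ∧ ¬(¬x0 ∨ T)
  [7] F

Answer: normal form = F  (in 7 steps)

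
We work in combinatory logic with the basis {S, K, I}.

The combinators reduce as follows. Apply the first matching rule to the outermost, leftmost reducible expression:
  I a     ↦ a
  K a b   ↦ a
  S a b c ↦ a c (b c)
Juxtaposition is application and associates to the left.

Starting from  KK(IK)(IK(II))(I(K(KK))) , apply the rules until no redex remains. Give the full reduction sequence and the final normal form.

Answer: normal form = KI  (in 4 steps)

Reduction:
  start: KK(IK)(IK(II))(I(K(KK)))
  step 1: K(IK(II))(I(K(KK)))
  step 2: IK(II)
  step 3: K(II)
  step 4: KI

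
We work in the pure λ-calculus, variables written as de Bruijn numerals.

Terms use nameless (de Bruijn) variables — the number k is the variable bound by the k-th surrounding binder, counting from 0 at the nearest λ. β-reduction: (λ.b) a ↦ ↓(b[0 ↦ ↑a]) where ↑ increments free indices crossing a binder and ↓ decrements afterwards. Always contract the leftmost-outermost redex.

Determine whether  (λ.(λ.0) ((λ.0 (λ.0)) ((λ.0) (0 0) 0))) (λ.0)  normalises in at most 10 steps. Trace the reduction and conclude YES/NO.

Answer: YES — reaches normal form λ.0 in 7 ≤ 10 steps

Working:
  start: (λ.(λ.0) ((λ.0 (λ.0)) ((λ.0) (0 0) 0))) (λ.0)
  →1  (λ.0) ((λ.0 (λ.0)) ((λ.0) ((λ.0) (λ.0)) (λ.0)))
  →2  (λ.0 (λ.0)) ((λ.0) ((λ.0) (λ.0)) (λ.0))
  →3  (λ.0) ((λ.0) (λ.0)) (λ.0) (λ.0)
  →4  (λ.0) (λ.0) (λ.0) (λ.0)
  →5  (λ.0) (λ.0) (λ.0)
  →6  (λ.0) (λ.0)
  →7  λ.0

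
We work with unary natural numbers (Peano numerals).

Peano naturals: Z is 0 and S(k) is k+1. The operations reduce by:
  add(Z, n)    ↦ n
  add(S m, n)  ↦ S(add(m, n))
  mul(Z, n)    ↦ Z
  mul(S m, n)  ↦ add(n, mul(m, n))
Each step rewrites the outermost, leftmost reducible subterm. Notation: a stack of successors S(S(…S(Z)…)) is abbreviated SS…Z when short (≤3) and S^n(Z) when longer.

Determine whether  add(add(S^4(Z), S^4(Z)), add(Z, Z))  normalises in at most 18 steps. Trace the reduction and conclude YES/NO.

Answer: YES — reaches normal form S^8(Z) in 15 ≤ 18 steps

Derivation:
  start: add(add(S^4(Z), S^4(Z)), add(Z, Z))
  →1  add(S(add(SSSZ, S^4(Z))), add(Z, Z))
  →2  S(add(add(SSSZ, S^4(Z)), add(Z, Z)))
  →3  S(add(S(add(SSZ, S^4(Z))), add(Z, Z)))
  →4  S(S(add(add(SSZ, S^4(Z)), add(Z, Z))))
  →5  S(S(add(S(add(SZ, S^4(Z))), add(Z, Z))))
  →6  S(S(S(add(add(SZ, S^4(Z)), add(Z, Z)))))
  →7  S(S(S(add(S(add(Z, S^4(Z))), add(Z, Z)))))
  →8  S(S(S(S(add(add(Z, S^4(Z)), add(Z, Z))))))
  →9  S(S(S(S(add(S^4(Z), add(Z, Z))))))
  →10  S(S(S(S(S(add(SSSZ, add(Z, Z)))))))
  →11  S(S(S(S(S(S(add(SSZ, add(Z, Z))))))))
  →12  S(S(S(S(S(S(S(add(SZ, add(Z, Z)))))))))
  →13  S(S(S(S(S(S(S(S(add(Z, add(Z, Z))))))))))
  →14  S(S(S(S(S(S(S(S(add(Z, Z)))))))))
  →15  S^8(Z)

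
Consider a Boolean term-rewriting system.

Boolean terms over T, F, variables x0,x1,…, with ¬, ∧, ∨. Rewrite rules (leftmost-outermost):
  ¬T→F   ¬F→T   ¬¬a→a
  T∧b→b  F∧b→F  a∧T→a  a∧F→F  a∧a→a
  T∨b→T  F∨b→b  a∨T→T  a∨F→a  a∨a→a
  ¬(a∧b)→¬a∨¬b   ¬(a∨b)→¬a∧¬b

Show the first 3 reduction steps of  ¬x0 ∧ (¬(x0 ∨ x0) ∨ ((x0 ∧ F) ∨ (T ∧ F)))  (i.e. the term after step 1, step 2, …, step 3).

Answer: after 3 steps: ¬x0 ∧ (¬x0 ∨ (F ∨ (T ∧ F)))

Working:
  start: ¬x0 ∧ (¬(x0 ∨ x0) ∨ ((x0 ∧ F) ∨ (T ∧ F)))
  step 1: ¬x0 ∧ ((¬x0 ∧ ¬x0) ∨ ((x0 ∧ F) ∨ (T ∧ F)))
  step 2: ¬x0 ∧ (¬x0 ∨ ((x0 ∧ F) ∨ (T ∧ F)))
  step 3: ¬x0 ∧ (¬x0 ∨ (F ∨ (T ∧ F)))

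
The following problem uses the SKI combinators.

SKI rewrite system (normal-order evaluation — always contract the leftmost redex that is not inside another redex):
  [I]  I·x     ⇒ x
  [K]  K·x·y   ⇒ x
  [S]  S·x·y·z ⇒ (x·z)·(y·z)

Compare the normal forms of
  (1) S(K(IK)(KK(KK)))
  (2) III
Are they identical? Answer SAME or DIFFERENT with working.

Answer: DIFFERENT — A ⇓ SK, B ⇓ I

Reduction:
Term A:
  start: S(K(IK)(KK(KK)))
  →1  S(IK)
  →2  SK

Term B:
  start: III
  →1  II
  →2  I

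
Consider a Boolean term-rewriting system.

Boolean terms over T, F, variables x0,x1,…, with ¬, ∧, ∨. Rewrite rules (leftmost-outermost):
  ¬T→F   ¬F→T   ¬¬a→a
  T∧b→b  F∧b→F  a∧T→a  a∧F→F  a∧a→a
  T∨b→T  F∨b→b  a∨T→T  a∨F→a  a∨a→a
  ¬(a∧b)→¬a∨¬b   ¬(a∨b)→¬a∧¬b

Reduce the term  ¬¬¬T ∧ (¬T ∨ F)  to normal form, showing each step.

  start: ¬¬¬T ∧ (¬T ∨ F)
  →1  ¬T ∧ (¬T ∨ F)
  →2  F ∧ (¬T ∨ F)
  →3  F

Answer: normal form = F  (in 3 steps)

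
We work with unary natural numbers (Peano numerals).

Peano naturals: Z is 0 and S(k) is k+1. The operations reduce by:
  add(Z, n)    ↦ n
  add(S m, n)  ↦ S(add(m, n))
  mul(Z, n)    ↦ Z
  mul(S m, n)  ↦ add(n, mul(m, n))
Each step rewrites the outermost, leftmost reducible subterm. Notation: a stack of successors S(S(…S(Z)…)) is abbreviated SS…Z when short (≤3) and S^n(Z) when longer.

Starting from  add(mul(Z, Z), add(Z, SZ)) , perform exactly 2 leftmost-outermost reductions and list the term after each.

Answer: after 2 steps: add(Z, SZ)

Working:
  start: add(mul(Z, Z), add(Z, SZ))
  →1  add(Z, add(Z, SZ))
  →2  add(Z, SZ)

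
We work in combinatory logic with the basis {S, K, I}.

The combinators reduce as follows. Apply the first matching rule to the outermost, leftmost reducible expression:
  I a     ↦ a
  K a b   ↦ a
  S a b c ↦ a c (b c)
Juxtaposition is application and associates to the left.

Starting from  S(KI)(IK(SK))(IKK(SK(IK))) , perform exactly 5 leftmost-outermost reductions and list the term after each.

  start: S(KI)(IK(SK))(IKK(SK(IK)))
  [1] KI(IKK(SK(IK)))(IK(SK)(IKK(SK(IK))))
  [2] I(IK(SK)(IKK(SK(IK))))
  [3] IK(SK)(IKK(SK(IK)))
  [4] K(SK)(IKK(SK(IK)))
  [5] SK

Answer: after 5 steps: SK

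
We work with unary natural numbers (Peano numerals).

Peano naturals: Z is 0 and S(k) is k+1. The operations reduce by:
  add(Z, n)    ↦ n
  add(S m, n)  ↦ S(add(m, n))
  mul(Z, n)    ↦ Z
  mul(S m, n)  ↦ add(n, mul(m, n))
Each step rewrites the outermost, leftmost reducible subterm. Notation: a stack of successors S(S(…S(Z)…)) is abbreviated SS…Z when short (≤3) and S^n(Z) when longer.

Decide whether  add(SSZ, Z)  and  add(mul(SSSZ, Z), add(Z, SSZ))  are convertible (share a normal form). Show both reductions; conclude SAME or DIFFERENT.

Answer: SAME — A ⇓ SSZ, B ⇓ SSZ

Derivation:
Term A:
  start: add(SSZ, Z)
  step 1: S(add(SZ, Z))
  step 2: S(S(add(Z, Z)))
  step 3: SSZ

Term B:
  start: add(mul(SSSZ, Z), add(Z, SSZ))
  step 1: add(add(Z, mul(SSZ, Z)), add(Z, SSZ))
  step 2: add(mul(SSZ, Z), add(Z, SSZ))
  step 3: add(add(Z, mul(SZ, Z)), add(Z, SSZ))
  step 4: add(mul(SZ, Z), add(Z, SSZ))
  step 5: add(add(Z, mul(Z, Z)), add(Z, SSZ))
  step 6: add(mul(Z, Z), add(Z, SSZ))
  step 7: add(Z, add(Z, SSZ))
  step 8: add(Z, SSZ)
  step 9: SSZ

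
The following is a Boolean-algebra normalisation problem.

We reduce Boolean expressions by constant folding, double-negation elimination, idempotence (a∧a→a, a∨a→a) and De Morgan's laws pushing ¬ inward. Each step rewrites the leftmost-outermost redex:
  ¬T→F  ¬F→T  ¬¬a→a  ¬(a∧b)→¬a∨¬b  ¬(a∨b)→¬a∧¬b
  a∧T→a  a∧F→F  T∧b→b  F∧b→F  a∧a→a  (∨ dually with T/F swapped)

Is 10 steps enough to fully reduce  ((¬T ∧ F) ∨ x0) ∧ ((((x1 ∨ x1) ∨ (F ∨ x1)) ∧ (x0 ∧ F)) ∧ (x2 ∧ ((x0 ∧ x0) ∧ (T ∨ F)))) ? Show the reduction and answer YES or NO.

  start: ((¬T ∧ F) ∨ x0) ∧ ((((x1 ∨ x1) ∨ (F ∨ x1)) ∧ (x0 ∧ F)) ∧ (x2 ∧ ((x0 ∧ x0) ∧ (T ∨ F))))
  step 1: (F ∨ x0) ∧ ((((x1 ∨ x1) ∨ (F ∨ x1)) ∧ (x0 ∧ F)) ∧ (x2 ∧ ((x0 ∧ x0) ∧ (T ∨ F))))
  step 2: x0 ∧ ((((x1 ∨ x1) ∨ (F ∨ x1)) ∧ (x0 ∧ F)) ∧ (x2 ∧ ((x0 ∧ x0) ∧ (T ∨ F))))
  step 3: x0 ∧ (((x1 ∨ (F ∨ x1)) ∧ (x0 ∧ F)) ∧ (x2 ∧ ((x0 ∧ x0) ∧ (T ∨ F))))
  step 4: x0 ∧ (((x1 ∨ x1) ∧ (x0 ∧ F)) ∧ (x2 ∧ ((x0 ∧ x0) ∧ (T ∨ F))))
  step 5: x0 ∧ ((x1 ∧ (x0 ∧ F)) ∧ (x2 ∧ ((x0 ∧ x0) ∧ (T ∨ F))))
  step 6: x0 ∧ ((x1 ∧ F) ∧ (x2 ∧ ((x0 ∧ x0) ∧ (T ∨ F))))
  step 7: x0 ∧ (F ∧ (x2 ∧ ((x0 ∧ x0) ∧ (T ∨ F))))
  step 8: x0 ∧ F
  step 9: F

Answer: YES — reaches normal form F in 9 ≤ 10 steps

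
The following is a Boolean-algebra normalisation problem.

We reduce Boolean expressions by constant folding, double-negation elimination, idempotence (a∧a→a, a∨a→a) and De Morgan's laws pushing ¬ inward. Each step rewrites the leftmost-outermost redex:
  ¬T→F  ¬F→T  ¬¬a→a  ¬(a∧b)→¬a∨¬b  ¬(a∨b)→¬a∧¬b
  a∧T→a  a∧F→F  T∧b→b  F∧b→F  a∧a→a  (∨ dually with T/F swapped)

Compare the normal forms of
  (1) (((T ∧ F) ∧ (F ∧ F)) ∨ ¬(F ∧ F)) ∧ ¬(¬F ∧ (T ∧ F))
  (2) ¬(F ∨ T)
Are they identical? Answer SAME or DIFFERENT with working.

Answer: DIFFERENT — A ⇓ T, B ⇓ F

Working:
Term A:
  start: (((T ∧ F) ∧ (F ∧ F)) ∨ ¬(F ∧ F)) ∧ ¬(¬F ∧ (T ∧ F))
  step 1: ((F ∧ (F ∧ F)) ∨ ¬(F ∧ F)) ∧ ¬(¬F ∧ (T ∧ F))
  step 2: (F ∨ ¬(F ∧ F)) ∧ ¬(¬F ∧ (T ∧ F))
  step 3: ¬(F ∧ F) ∧ ¬(¬F ∧ (T ∧ F))
  step 4: (¬F ∨ ¬F) ∧ ¬(¬F ∧ (T ∧ F))
  step 5: ¬F ∧ ¬(¬F ∧ (T ∧ F))
  step 6: T ∧ ¬(¬F ∧ (T ∧ F))
  step 7: ¬(¬F ∧ (T ∧ F))
  step 8: ¬¬F ∨ ¬(T ∧ F)
  step 9: F ∨ ¬(T ∧ F)
  step 10: ¬(T ∧ F)
  step 11: ¬T ∨ ¬F
  step 12: F ∨ ¬F
  step 13: ¬F
  step 14: T

Term B:
  start: ¬(F ∨ T)
  step 1: ¬F ∧ ¬T
  step 2: T ∧ ¬T
  step 3: ¬T
  step 4: F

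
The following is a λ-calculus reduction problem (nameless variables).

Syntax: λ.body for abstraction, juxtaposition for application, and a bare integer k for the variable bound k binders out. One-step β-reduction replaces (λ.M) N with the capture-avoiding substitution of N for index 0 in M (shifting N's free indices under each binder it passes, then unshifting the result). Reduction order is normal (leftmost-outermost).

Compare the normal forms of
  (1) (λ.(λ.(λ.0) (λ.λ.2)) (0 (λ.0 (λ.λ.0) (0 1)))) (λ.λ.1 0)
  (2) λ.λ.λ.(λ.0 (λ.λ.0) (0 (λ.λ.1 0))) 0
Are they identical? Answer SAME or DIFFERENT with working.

Term A:
  start: (λ.(λ.(λ.0) (λ.λ.2)) (0 (λ.0 (λ.λ.0) (0 1)))) (λ.λ.1 0)
  →1  (λ.(λ.0) (λ.λ.2)) ((λ.λ.1 0) (λ.0 (λ.λ.0) (0 (λ.λ.1 0))))
  →2  (λ.0) (λ.λ.(λ.λ.1 0) (λ.0 (λ.λ.0) (0 (λ.λ.1 0))))
  →3  λ.λ.(λ.λ.1 0) (λ.0 (λ.λ.0) (0 (λ.λ.1 0)))
  →4  λ.λ.λ.(λ.0 (λ.λ.0) (0 (λ.λ.1 0))) 0
  →5  λ.λ.λ.0 (λ.λ.0) (0 (λ.λ.1 0))

Term B:
  start: λ.λ.λ.(λ.0 (λ.λ.0) (0 (λ.λ.1 0))) 0
  →1  λ.λ.λ.0 (λ.λ.0) (0 (λ.λ.1 0))

Answer: SAME — A ⇓ λ.λ.λ.0 (λ.λ.0) (0 (λ.λ.1 0)), B ⇓ λ.λ.λ.0 (λ.λ.0) (0 (λ.λ.1 0))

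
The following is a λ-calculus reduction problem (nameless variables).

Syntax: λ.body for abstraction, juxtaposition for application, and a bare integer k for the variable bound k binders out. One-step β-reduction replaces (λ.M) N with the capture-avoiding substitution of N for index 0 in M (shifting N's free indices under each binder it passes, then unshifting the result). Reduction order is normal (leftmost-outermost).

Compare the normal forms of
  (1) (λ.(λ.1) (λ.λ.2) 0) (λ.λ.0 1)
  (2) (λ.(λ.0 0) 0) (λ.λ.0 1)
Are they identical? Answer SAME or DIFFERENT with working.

Answer: SAME — A ⇓ λ.0 (λ.λ.0 1), B ⇓ λ.0 (λ.λ.0 1)

Derivation:
Term A:
  start: (λ.(λ.1) (λ.λ.2) 0) (λ.λ.0 1)
  step 1: (λ.λ.λ.0 1) (λ.λ.λ.λ.0 1) (λ.λ.0 1)
  step 2: (λ.λ.0 1) (λ.λ.0 1)
  step 3: λ.0 (λ.λ.0 1)

Term B:
  start: (λ.(λ.0 0) 0) (λ.λ.0 1)
  step 1: (λ.0 0) (λ.λ.0 1)
  step 2: (λ.λ.0 1) (λ.λ.0 1)
  step 3: λ.0 (λ.λ.0 1)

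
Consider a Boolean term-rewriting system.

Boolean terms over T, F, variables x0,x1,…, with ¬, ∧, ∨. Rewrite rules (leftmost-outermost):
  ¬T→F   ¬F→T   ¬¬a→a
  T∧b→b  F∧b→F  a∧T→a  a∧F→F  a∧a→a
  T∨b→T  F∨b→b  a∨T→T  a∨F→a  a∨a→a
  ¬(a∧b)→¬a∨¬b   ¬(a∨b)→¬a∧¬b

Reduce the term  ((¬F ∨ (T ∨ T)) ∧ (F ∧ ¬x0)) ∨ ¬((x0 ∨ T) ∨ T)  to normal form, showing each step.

Answer: normal form = F  (in 10 steps)

Working:
  start: ((¬F ∨ (T ∨ T)) ∧ (F ∧ ¬x0)) ∨ ¬((x0 ∨ T) ∨ T)
  [1] ((T ∨ (T ∨ T)) ∧ (F ∧ ¬x0)) ∨ ¬((x0 ∨ T) ∨ T)
  [2] (T ∧ (F ∧ ¬x0)) ∨ ¬((x0 ∨ T) ∨ T)
  [3] (F ∧ ¬x0) ∨ ¬((x0 ∨ T) ∨ T)
  [4] F ∨ ¬((x0 ∨ T) ∨ T)
  [5] ¬((x0 ∨ T) ∨ T)
  [6] ¬(x0 ∨ T) ∧ ¬T
  [7] (¬x0 ∧ ¬T) ∧ ¬T
  [8] (¬x0 ∧ F) ∧ ¬T
  [9] F ∧ ¬T
  [10] F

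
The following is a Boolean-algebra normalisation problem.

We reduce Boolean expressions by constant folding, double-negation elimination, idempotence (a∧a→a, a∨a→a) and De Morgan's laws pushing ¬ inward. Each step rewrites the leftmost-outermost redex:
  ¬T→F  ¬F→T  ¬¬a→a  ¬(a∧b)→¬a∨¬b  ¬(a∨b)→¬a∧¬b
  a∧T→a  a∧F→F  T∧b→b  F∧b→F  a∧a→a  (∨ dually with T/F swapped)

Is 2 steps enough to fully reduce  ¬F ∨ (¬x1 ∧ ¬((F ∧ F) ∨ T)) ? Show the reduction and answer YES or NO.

Answer: YES — reaches normal form T in 2 ≤ 2 steps

Working:
  start: ¬F ∨ (¬x1 ∧ ¬((F ∧ F) ∨ T))
  step 1: T ∨ (¬x1 ∧ ¬((F ∧ F) ∨ T))
  step 2: T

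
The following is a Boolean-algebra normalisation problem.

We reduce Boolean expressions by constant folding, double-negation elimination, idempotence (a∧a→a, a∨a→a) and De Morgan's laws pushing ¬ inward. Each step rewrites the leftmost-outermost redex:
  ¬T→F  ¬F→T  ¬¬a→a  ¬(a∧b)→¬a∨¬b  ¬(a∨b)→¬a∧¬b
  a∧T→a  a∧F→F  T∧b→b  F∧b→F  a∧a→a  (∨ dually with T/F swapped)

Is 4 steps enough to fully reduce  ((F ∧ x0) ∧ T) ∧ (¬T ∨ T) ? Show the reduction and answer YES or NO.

Answer: YES — reaches normal form F in 3 ≤ 4 steps

Working:
  start: ((F ∧ x0) ∧ T) ∧ (¬T ∨ T)
  [1] (F ∧ x0) ∧ (¬T ∨ T)
  [2] F ∧ (¬T ∨ T)
  [3] F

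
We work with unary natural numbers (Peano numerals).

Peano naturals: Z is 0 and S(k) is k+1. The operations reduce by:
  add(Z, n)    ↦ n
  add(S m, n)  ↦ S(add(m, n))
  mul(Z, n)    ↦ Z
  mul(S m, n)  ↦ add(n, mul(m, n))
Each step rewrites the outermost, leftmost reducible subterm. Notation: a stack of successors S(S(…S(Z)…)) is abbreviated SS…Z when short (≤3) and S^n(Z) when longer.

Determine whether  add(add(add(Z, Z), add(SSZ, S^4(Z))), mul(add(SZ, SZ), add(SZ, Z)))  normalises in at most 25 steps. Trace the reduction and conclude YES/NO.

Answer: YES — reaches normal form S^8(Z) in 25 ≤ 25 steps

Derivation:
  start: add(add(add(Z, Z), add(SSZ, S^4(Z))), mul(add(SZ, SZ), add(SZ, Z)))
  [1] add(add(Z, add(SSZ, S^4(Z))), mul(add(SZ, SZ), add(SZ, Z)))
  [2] add(add(SSZ, S^4(Z)), mul(add(SZ, SZ), add(SZ, Z)))
  [3] add(S(add(SZ, S^4(Z))), mul(add(SZ, SZ), add(SZ, Z)))
  [4] S(add(add(SZ, S^4(Z)), mul(add(SZ, SZ), add(SZ, Z))))
  [5] S(add(S(add(Z, S^4(Z))), mul(add(SZ, SZ), add(SZ, Z))))
  [6] S(S(add(add(Z, S^4(Z)), mul(add(SZ, SZ), add(SZ, Z)))))
  [7] S(S(add(S^4(Z), mul(add(SZ, SZ), add(SZ, Z)))))
  [8] S(S(S(add(SSSZ, mul(add(SZ, SZ), add(SZ, Z))))))
  [9] S(S(S(S(add(SSZ, mul(add(SZ, SZ), add(SZ, Z)))))))
  [10] S(S(S(S(S(add(SZ, mul(add(SZ, SZ), add(SZ, Z))))))))
  [11] S(S(S(S(S(S(add(Z, mul(add(SZ, SZ), add(SZ, Z)))))))))
  [12] S(S(S(S(S(S(mul(add(SZ, SZ), add(SZ, Z))))))))
  [13] S(S(S(S(S(S(mul(S(add(Z, SZ)), add(SZ, Z))))))))
  [14] S(S(S(S(S(S(add(add(SZ, Z), mul(add(Z, SZ), add(SZ, Z)))))))))
  [15] S(S(S(S(S(S(add(S(add(Z, Z)), mul(add(Z, SZ), add(SZ, Z)))))))))
  [16] S(S(S(S(S(S(S(add(add(Z, Z), mul(add(Z, SZ), add(SZ, Z))))))))))
  [17] S(S(S(S(S(S(S(add(Z, mul(add(Z, SZ), add(SZ, Z))))))))))
  [18] S(S(S(S(S(S(S(mul(add(Z, SZ), add(SZ, Z)))))))))
  [19] S(S(S(S(S(S(S(mul(SZ, add(SZ, Z)))))))))
  [20] S(S(S(S(S(S(S(add(add(SZ, Z), mul(Z, add(SZ, Z))))))))))
  [21] S(S(S(S(S(S(S(add(S(add(Z, Z)), mul(Z, add(SZ, Z))))))))))
  [22] S(S(S(S(S(S(S(S(add(add(Z, Z), mul(Z, add(SZ, Z)))))))))))
  [23] S(S(S(S(S(S(S(S(add(Z, mul(Z, add(SZ, Z)))))))))))
  [24] S(S(S(S(S(S(S(S(mul(Z, add(SZ, Z))))))))))
  [25] S^8(Z)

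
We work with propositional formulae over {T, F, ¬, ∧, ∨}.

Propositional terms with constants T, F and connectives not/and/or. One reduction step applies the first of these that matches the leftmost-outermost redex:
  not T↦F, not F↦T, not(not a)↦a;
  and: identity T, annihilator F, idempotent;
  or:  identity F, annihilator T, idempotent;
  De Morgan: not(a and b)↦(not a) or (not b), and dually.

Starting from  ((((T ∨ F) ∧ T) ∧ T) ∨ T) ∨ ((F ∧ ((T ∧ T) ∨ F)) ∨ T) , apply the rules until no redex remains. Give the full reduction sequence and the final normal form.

  start: ((((T ∨ F) ∧ T) ∧ T) ∨ T) ∨ ((F ∧ ((T ∧ T) ∨ F)) ∨ T)
  step 1: T ∨ ((F ∧ ((T ∧ T) ∨ F)) ∨ T)
  step 2: T

Answer: normal form = T  (in 2 steps)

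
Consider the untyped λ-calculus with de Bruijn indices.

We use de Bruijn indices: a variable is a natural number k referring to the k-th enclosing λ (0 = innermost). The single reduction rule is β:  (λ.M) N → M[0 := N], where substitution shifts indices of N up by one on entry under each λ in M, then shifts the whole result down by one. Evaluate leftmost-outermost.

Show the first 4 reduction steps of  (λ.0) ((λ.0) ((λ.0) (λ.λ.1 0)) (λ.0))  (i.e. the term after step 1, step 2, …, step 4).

Answer: after 4 steps: λ.(λ.0) 0

Reduction:
  start: (λ.0) ((λ.0) ((λ.0) (λ.λ.1 0)) (λ.0))
  [1] (λ.0) ((λ.0) (λ.λ.1 0)) (λ.0)
  [2] (λ.0) (λ.λ.1 0) (λ.0)
  [3] (λ.λ.1 0) (λ.0)
  [4] λ.(λ.0) 0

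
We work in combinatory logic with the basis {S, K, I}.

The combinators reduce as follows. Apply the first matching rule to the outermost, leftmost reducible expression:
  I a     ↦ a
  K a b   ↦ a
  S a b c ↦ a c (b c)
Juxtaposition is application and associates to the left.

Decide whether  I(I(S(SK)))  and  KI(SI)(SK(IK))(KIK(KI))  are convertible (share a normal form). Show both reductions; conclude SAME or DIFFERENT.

Term A:
  start: I(I(S(SK)))
  →1  I(S(SK))
  →2  S(SK)

Term B:
  start: KI(SI)(SK(IK))(KIK(KI))
  →1  I(SK(IK))(KIK(KI))
  →2  SK(IK)(KIK(KI))
  →3  K(KIK(KI))(IK(KIK(KI)))
  →4  KIK(KI)
  →5  I(KI)
  →6  KI

Answer: DIFFERENT — A ⇓ S(SK), B ⇓ KI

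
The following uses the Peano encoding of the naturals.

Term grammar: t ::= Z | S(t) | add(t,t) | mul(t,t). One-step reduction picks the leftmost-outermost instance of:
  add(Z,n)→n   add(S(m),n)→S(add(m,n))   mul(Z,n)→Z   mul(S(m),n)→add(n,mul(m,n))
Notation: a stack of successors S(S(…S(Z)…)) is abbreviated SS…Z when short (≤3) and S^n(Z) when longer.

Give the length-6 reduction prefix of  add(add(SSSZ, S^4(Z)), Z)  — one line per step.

  start: add(add(SSSZ, S^4(Z)), Z)
  →1  add(S(add(SSZ, S^4(Z))), Z)
  →2  S(add(add(SSZ, S^4(Z)), Z))
  →3  S(add(S(add(SZ, S^4(Z))), Z))
  →4  S(S(add(add(SZ, S^4(Z)), Z)))
  →5  S(S(add(S(add(Z, S^4(Z))), Z)))
  →6  S(S(S(add(add(Z, S^4(Z)), Z))))

Answer: after 6 steps: S(S(S(add(add(Z, S^4(Z)), Z))))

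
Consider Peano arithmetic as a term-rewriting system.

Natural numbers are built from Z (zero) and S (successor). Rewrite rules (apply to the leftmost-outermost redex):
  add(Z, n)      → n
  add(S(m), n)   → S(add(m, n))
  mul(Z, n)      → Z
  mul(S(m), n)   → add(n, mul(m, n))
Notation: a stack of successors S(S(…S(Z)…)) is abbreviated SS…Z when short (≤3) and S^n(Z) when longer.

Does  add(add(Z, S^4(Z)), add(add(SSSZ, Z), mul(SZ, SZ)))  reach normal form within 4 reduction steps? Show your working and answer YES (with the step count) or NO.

  start: add(add(Z, S^4(Z)), add(add(SSSZ, Z), mul(SZ, SZ)))
  →1  add(S^4(Z), add(add(SSSZ, Z), mul(SZ, SZ)))
  →2  S(add(SSSZ, add(add(SSSZ, Z), mul(SZ, SZ))))
  →3  S(S(add(SSZ, add(add(SSSZ, Z), mul(SZ, SZ)))))
  →4  S(S(S(add(SZ, add(add(SSSZ, Z), mul(SZ, SZ))))))

Answer: NO — after 4 steps the term is S(S(S(add(SZ, add(add(SSSZ, Z), mul(SZ, SZ)))))), not yet normal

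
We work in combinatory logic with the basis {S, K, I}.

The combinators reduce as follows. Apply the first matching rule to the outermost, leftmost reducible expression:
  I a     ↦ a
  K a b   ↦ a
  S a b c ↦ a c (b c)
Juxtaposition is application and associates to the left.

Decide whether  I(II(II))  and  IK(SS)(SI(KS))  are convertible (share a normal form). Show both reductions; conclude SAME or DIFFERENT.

Term A:
  start: I(II(II))
  →1  II(II)
  →2  I(II)
  →3  II
  →4  I

Term B:
  start: IK(SS)(SI(KS))
  →1  K(SS)(SI(KS))
  →2  SS

Answer: DIFFERENT — A ⇓ I, B ⇓ SS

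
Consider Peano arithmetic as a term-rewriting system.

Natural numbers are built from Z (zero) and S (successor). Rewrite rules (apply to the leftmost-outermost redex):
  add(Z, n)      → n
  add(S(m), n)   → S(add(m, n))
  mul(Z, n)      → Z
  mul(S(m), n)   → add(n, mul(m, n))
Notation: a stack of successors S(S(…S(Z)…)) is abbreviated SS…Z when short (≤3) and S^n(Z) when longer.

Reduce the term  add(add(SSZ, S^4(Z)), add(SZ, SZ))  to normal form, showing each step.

  start: add(add(SSZ, S^4(Z)), add(SZ, SZ))
  [1] add(S(add(SZ, S^4(Z))), add(SZ, SZ))
  [2] S(add(add(SZ, S^4(Z)), add(SZ, SZ)))
  [3] S(add(S(add(Z, S^4(Z))), add(SZ, SZ)))
  [4] S(S(add(add(Z, S^4(Z)), add(SZ, SZ))))
  [5] S(S(add(S^4(Z), add(SZ, SZ))))
  [6] S(S(S(add(SSSZ, add(SZ, SZ)))))
  [7] S(S(S(S(add(SSZ, add(SZ, SZ))))))
  [8] S(S(S(S(S(add(SZ, add(SZ, SZ)))))))
  [9] S(S(S(S(S(S(add(Z, add(SZ, SZ))))))))
  [10] S(S(S(S(S(S(add(SZ, SZ)))))))
  [11] S(S(S(S(S(S(S(add(Z, SZ))))))))
  [12] S^8(Z)

Answer: normal form = S^8(Z)  (in 12 steps)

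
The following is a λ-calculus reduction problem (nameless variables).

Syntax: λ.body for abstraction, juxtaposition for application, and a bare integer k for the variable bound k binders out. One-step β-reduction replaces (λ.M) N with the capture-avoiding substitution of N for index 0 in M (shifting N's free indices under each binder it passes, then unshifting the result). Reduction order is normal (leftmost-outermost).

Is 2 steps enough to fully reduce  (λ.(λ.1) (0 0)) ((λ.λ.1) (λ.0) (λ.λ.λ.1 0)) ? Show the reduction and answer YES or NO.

Answer: NO — after 2 steps the term is (λ.λ.1) (λ.0) (λ.λ.λ.1 0), not yet normal

Derivation:
  start: (λ.(λ.1) (0 0)) ((λ.λ.1) (λ.0) (λ.λ.λ.1 0))
  [1] (λ.(λ.λ.1) (λ.0) (λ.λ.λ.1 0)) ((λ.λ.1) (λ.0) (λ.λ.λ.1 0) ((λ.λ.1) (λ.0) (λ.λ.λ.1 0)))
  [2] (λ.λ.1) (λ.0) (λ.λ.λ.1 0)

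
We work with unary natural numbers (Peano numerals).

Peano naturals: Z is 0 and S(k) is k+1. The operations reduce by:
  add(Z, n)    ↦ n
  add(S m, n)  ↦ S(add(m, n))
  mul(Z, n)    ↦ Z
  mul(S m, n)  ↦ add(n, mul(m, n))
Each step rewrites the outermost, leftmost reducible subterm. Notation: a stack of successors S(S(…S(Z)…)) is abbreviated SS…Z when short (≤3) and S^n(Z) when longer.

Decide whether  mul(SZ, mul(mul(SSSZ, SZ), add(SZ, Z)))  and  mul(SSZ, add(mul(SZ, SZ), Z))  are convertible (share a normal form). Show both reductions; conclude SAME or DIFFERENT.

Term A:
  start: mul(SZ, mul(mul(SSSZ, SZ), add(SZ, Z)))
  step 1: add(mul(mul(SSSZ, SZ), add(SZ, Z)), mul(Z, mul(mul(SSSZ, SZ), add(SZ, Z))))
  step 2: add(mul(add(SZ, mul(SSZ, SZ)), add(SZ, Z)), mul(Z, mul(mul(SSSZ, SZ), add(SZ, Z))))
  step 3: add(mul(S(add(Z, mul(SSZ, SZ))), add(SZ, Z)), mul(Z, mul(mul(SSSZ, SZ), add(SZ, Z))))
  step 4: add(add(add(SZ, Z), mul(add(Z, mul(SSZ, SZ)), add(SZ, Z))), mul(Z, mul(mul(SSSZ, SZ), add(SZ, Z))))
  step 5: add(add(S(add(Z, Z)), mul(add(Z, mul(SSZ, SZ)), add(SZ, Z))), mul(Z, mul(mul(SSSZ, SZ), add(SZ, Z))))
  step 6: add(S(add(add(Z, Z), mul(add(Z, mul(SSZ, SZ)), add(SZ, Z)))), mul(Z, mul(mul(SSSZ, SZ), add(SZ, Z))))
  step 7: S(add(add(add(Z, Z), mul(add(Z, mul(SSZ, SZ)), add(SZ, Z))), mul(Z, mul(mul(SSSZ, SZ), add(SZ, Z)))))
  step 8: S(add(add(Z, mul(add(Z, mul(SSZ, SZ)), add(SZ, Z))), mul(Z, mul(mul(SSSZ, SZ), add(SZ, Z)))))
  step 9: S(add(mul(add(Z, mul(SSZ, SZ)), add(SZ, Z)), mul(Z, mul(mul(SSSZ, SZ), add(SZ, Z)))))
  step 10: S(add(mul(mul(SSZ, SZ), add(SZ, Z)), mul(Z, mul(mul(SSSZ, SZ), add(SZ, Z)))))
  step 11: S(add(mul(add(SZ, mul(SZ, SZ)), add(SZ, Z)), mul(Z, mul(mul(SSSZ, SZ), add(SZ, Z)))))
  step 12: S(add(mul(S(add(Z, mul(SZ, SZ))), add(SZ, Z)), mul(Z, mul(mul(SSSZ, SZ), add(SZ, Z)))))
  step 13: S(add(add(add(SZ, Z), mul(add(Z, mul(SZ, SZ)), add(SZ, Z))), mul(Z, mul(mul(SSSZ, SZ), add(SZ, Z)))))
  step 14: S(add(add(S(add(Z, Z)), mul(add(Z, mul(SZ, SZ)), add(SZ, Z))), mul(Z, mul(mul(SSSZ, SZ), add(SZ, Z)))))
  step 15: S(add(S(add(add(Z, Z), mul(add(Z, mul(SZ, SZ)), add(SZ, Z)))), mul(Z, mul(mul(SSSZ, SZ), add(SZ, Z)))))
  step 16: S(S(add(add(add(Z, Z), mul(add(Z, mul(SZ, SZ)), add(SZ, Z))), mul(Z, mul(mul(SSSZ, SZ), add(SZ, Z))))))
  step 17: S(S(add(add(Z, mul(add(Z, mul(SZ, SZ)), add(SZ, Z))), mul(Z, mul(mul(SSSZ, SZ), add(SZ, Z))))))
  step 18: S(S(add(mul(add(Z, mul(SZ, SZ)), add(SZ, Z)), mul(Z, mul(mul(SSSZ, SZ), add(SZ, Z))))))
  step 19: S(S(add(mul(mul(SZ, SZ), add(SZ, Z)), mul(Z, mul(mul(SSSZ, SZ), add(SZ, Z))))))
  step 20: S(S(add(mul(add(SZ, mul(Z, SZ)), add(SZ, Z)), mul(Z, mul(mul(SSSZ, SZ), add(SZ, Z))))))
  step 21: S(S(add(mul(S(add(Z, mul(Z, SZ))), add(SZ, Z)), mul(Z, mul(mul(SSSZ, SZ), add(SZ, Z))))))
  step 22: S(S(add(add(add(SZ, Z), mul(add(Z, mul(Z, SZ)), add(SZ, Z))), mul(Z, mul(mul(SSSZ, SZ), add(SZ, Z))))))
  step 23: S(S(add(add(S(add(Z, Z)), mul(add(Z, mul(Z, SZ)), add(SZ, Z))), mul(Z, mul(mul(SSSZ, SZ), add(SZ, Z))))))
  step 24: S(S(add(S(add(add(Z, Z), mul(add(Z, mul(Z, SZ)), add(SZ, Z)))), mul(Z, mul(mul(SSSZ, SZ), add(SZ, Z))))))
  step 25: S(S(S(add(add(add(Z, Z), mul(add(Z, mul(Z, SZ)), add(SZ, Z))), mul(Z, mul(mul(SSSZ, SZ), add(SZ, Z)))))))
  step 26: S(S(S(add(add(Z, mul(add(Z, mul(Z, SZ)), add(SZ, Z))), mul(Z, mul(mul(SSSZ, SZ), add(SZ, Z)))))))
  step 27: S(S(S(add(mul(add(Z, mul(Z, SZ)), add(SZ, Z)), mul(Z, mul(mul(SSSZ, SZ), add(SZ, Z)))))))
  step 28: S(S(S(add(mul(mul(Z, SZ), add(SZ, Z)), mul(Z, mul(mul(SSSZ, SZ), add(SZ, Z)))))))
  step 29: S(S(S(add(mul(Z, add(SZ, Z)), mul(Z, mul(mul(SSSZ, SZ), add(SZ, Z)))))))
  step 30: S(S(S(add(Z, mul(Z, mul(mul(SSSZ, SZ), add(SZ, Z)))))))
  step 31: S(S(S(mul(Z, mul(mul(SSSZ, SZ), add(SZ, Z))))))
  step 32: SSSZ

Term B:
  start: mul(SSZ, add(mul(SZ, SZ), Z))
  step 1: add(add(mul(SZ, SZ), Z), mul(SZ, add(mul(SZ, SZ), Z)))
  step 2: add(add(add(SZ, mul(Z, SZ)), Z), mul(SZ, add(mul(SZ, SZ), Z)))
  step 3: add(add(S(add(Z, mul(Z, SZ))), Z), mul(SZ, add(mul(SZ, SZ), Z)))
  step 4: add(S(add(add(Z, mul(Z, SZ)), Z)), mul(SZ, add(mul(SZ, SZ), Z)))
  step 5: S(add(add(add(Z, mul(Z, SZ)), Z), mul(SZ, add(mul(SZ, SZ), Z))))
  step 6: S(add(add(mul(Z, SZ), Z), mul(SZ, add(mul(SZ, SZ), Z))))
  step 7: S(add(add(Z, Z), mul(SZ, add(mul(SZ, SZ), Z))))
  step 8: S(add(Z, mul(SZ, add(mul(SZ, SZ), Z))))
  step 9: S(mul(SZ, add(mul(SZ, SZ), Z)))
  step 10: S(add(add(mul(SZ, SZ), Z), mul(Z, add(mul(SZ, SZ), Z))))
  step 11: S(add(add(add(SZ, mul(Z, SZ)), Z), mul(Z, add(mul(SZ, SZ), Z))))
  step 12: S(add(add(S(add(Z, mul(Z, SZ))), Z), mul(Z, add(mul(SZ, SZ), Z))))
  step 13: S(add(S(add(add(Z, mul(Z, SZ)), Z)), mul(Z, add(mul(SZ, SZ), Z))))
  step 14: S(S(add(add(add(Z, mul(Z, SZ)), Z), mul(Z, add(mul(SZ, SZ), Z)))))
  step 15: S(S(add(add(mul(Z, SZ), Z), mul(Z, add(mul(SZ, SZ), Z)))))
  step 16: S(S(add(add(Z, Z), mul(Z, add(mul(SZ, SZ), Z)))))
  step 17: S(S(add(Z, mul(Z, add(mul(SZ, SZ), Z)))))
  step 18: S(S(mul(Z, add(mul(SZ, SZ), Z))))
  step 19: SSZ

Answer: DIFFERENT — A ⇓ SSSZ, B ⇓ SSZ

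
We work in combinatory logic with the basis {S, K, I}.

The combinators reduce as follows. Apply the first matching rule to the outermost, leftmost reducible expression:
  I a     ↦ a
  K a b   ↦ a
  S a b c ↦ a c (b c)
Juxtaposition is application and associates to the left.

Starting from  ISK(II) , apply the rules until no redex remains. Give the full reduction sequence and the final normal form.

Answer: normal form = SKI  (in 2 steps)

Working:
  start: ISK(II)
  →1  SK(II)
  →2  SKI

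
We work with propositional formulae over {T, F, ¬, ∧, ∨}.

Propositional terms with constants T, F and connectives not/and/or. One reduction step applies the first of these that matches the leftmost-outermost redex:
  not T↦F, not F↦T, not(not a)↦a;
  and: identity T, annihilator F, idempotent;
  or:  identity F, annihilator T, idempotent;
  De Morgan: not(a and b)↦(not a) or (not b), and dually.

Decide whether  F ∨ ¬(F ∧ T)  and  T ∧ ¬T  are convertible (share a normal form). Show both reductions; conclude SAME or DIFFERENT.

Term A:
  start: F ∨ ¬(F ∧ T)
  [1] ¬(F ∧ T)
  [2] ¬F ∨ ¬T
  [3] T ∨ ¬T
  [4] T

Term B:
  start: T ∧ ¬T
  [1] ¬T
  [2] F

Answer: DIFFERENT — A ⇓ T, B ⇓ F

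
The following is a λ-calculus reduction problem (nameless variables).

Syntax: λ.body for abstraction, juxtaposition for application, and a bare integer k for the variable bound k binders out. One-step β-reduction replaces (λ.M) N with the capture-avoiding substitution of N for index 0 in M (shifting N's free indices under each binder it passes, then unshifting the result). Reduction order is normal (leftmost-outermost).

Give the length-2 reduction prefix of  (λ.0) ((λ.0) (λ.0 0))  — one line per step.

Answer: after 2 steps: λ.0 0

Derivation:
  start: (λ.0) ((λ.0) (λ.0 0))
  step 1: (λ.0) (λ.0 0)
  step 2: λ.0 0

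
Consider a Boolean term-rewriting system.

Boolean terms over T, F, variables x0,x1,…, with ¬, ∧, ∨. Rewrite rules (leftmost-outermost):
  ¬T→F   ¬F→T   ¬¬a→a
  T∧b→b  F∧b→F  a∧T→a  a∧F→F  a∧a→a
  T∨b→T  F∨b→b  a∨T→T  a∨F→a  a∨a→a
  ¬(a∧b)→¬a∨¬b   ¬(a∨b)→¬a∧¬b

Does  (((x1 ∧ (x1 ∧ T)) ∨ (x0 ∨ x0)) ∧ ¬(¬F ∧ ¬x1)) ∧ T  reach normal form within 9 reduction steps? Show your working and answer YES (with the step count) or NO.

  start: (((x1 ∧ (x1 ∧ T)) ∨ (x0 ∨ x0)) ∧ ¬(¬F ∧ ¬x1)) ∧ T
  [1] ((x1 ∧ (x1 ∧ T)) ∨ (x0 ∨ x0)) ∧ ¬(¬F ∧ ¬x1)
  [2] ((x1 ∧ x1) ∨ (x0 ∨ x0)) ∧ ¬(¬F ∧ ¬x1)
  [3] (x1 ∨ (x0 ∨ x0)) ∧ ¬(¬F ∧ ¬x1)
  [4] (x1 ∨ x0) ∧ ¬(¬F ∧ ¬x1)
  [5] (x1 ∨ x0) ∧ (¬¬F ∨ ¬¬x1)
  [6] (x1 ∨ x0) ∧ (F ∨ ¬¬x1)
  [7] (x1 ∨ x0) ∧ ¬¬x1
  [8] (x1 ∨ x0) ∧ x1

Answer: YES — reaches normal form (x1 ∨ x0) ∧ x1 in 8 ≤ 9 steps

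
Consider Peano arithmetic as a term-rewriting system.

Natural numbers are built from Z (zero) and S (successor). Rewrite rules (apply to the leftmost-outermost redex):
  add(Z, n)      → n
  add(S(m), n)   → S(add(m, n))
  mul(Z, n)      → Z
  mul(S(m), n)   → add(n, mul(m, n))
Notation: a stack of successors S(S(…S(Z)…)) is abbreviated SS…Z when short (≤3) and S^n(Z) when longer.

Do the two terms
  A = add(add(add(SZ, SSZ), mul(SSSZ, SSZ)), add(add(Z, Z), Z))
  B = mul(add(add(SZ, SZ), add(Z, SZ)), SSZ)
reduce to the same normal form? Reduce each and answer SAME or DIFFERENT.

Term A:
  start: add(add(add(SZ, SSZ), mul(SSSZ, SSZ)), add(add(Z, Z), Z))
  [1] add(add(S(add(Z, SSZ)), mul(SSSZ, SSZ)), add(add(Z, Z), Z))
  [2] add(S(add(add(Z, SSZ), mul(SSSZ, SSZ))), add(add(Z, Z), Z))
  [3] S(add(add(add(Z, SSZ), mul(SSSZ, SSZ)), add(add(Z, Z), Z)))
  [4] S(add(add(SSZ, mul(SSSZ, SSZ)), add(add(Z, Z), Z)))
  [5] S(add(S(add(SZ, mul(SSSZ, SSZ))), add(add(Z, Z), Z)))
  [6] S(S(add(add(SZ, mul(SSSZ, SSZ)), add(add(Z, Z), Z))))
  [7] S(S(add(S(add(Z, mul(SSSZ, SSZ))), add(add(Z, Z), Z))))
  [8] S(S(S(add(add(Z, mul(SSSZ, SSZ)), add(add(Z, Z), Z)))))
  [9] S(S(S(add(mul(SSSZ, SSZ), add(add(Z, Z), Z)))))
  [10] S(S(S(add(add(SSZ, mul(SSZ, SSZ)), add(add(Z, Z), Z)))))
  [11] S(S(S(add(S(add(SZ, mul(SSZ, SSZ))), add(add(Z, Z), Z)))))
  [12] S(S(S(S(add(add(SZ, mul(SSZ, SSZ)), add(add(Z, Z), Z))))))
  [13] S(S(S(S(add(S(add(Z, mul(SSZ, SSZ))), add(add(Z, Z), Z))))))
  [14] S(S(S(S(S(add(add(Z, mul(SSZ, SSZ)), add(add(Z, Z), Z)))))))
  [15] S(S(S(S(S(add(mul(SSZ, SSZ), add(add(Z, Z), Z)))))))
  [16] S(S(S(S(S(add(add(SSZ, mul(SZ, SSZ)), add(add(Z, Z), Z)))))))
  [17] S(S(S(S(S(add(S(add(SZ, mul(SZ, SSZ))), add(add(Z, Z), Z)))))))
  [18] S(S(S(S(S(S(add(add(SZ, mul(SZ, SSZ)), add(add(Z, Z), Z))))))))
  [19] S(S(S(S(S(S(add(S(add(Z, mul(SZ, SSZ))), add(add(Z, Z), Z))))))))
  [20] S(S(S(S(S(S(S(add(add(Z, mul(SZ, SSZ)), add(add(Z, Z), Z)))))))))
  [21] S(S(S(S(S(S(S(add(mul(SZ, SSZ), add(add(Z, Z), Z)))))))))
  [22] S(S(S(S(S(S(S(add(add(SSZ, mul(Z, SSZ)), add(add(Z, Z), Z)))))))))
  [23] S(S(S(S(S(S(S(add(S(add(SZ, mul(Z, SSZ))), add(add(Z, Z), Z)))))))))
  [24] S(S(S(S(S(S(S(S(add(add(SZ, mul(Z, SSZ)), add(add(Z, Z), Z))))))))))
  [25] S(S(S(S(S(S(S(S(add(S(add(Z, mul(Z, SSZ))), add(add(Z, Z), Z))))))))))
  [26] S(S(S(S(S(S(S(S(S(add(add(Z, mul(Z, SSZ)), add(add(Z, Z), Z)))))))))))
  [27] S(S(S(S(S(S(S(S(S(add(mul(Z, SSZ), add(add(Z, Z), Z)))))))))))
  [28] S(S(S(S(S(S(S(S(S(add(Z, add(add(Z, Z), Z)))))))))))
  [29] S(S(S(S(S(S(S(S(S(add(add(Z, Z), Z))))))))))
  [30] S(S(S(S(S(S(S(S(S(add(Z, Z))))))))))
  [31] S^9(Z)

Term B:
  start: mul(add(add(SZ, SZ), add(Z, SZ)), SSZ)
  [1] mul(add(S(add(Z, SZ)), add(Z, SZ)), SSZ)
  [2] mul(S(add(add(Z, SZ), add(Z, SZ))), SSZ)
  [3] add(SSZ, mul(add(add(Z, SZ), add(Z, SZ)), SSZ))
  [4] S(add(SZ, mul(add(add(Z, SZ), add(Z, SZ)), SSZ)))
  [5] S(S(add(Z, mul(add(add(Z, SZ), add(Z, SZ)), SSZ))))
  [6] S(S(mul(add(add(Z, SZ), add(Z, SZ)), SSZ)))
  [7] S(S(mul(add(SZ, add(Z, SZ)), SSZ)))
  [8] S(S(mul(S(add(Z, add(Z, SZ))), SSZ)))
  [9] S(S(add(SSZ, mul(add(Z, add(Z, SZ)), SSZ))))
  [10] S(S(S(add(SZ, mul(add(Z, add(Z, SZ)), SSZ)))))
  [11] S(S(S(S(add(Z, mul(add(Z, add(Z, SZ)), SSZ))))))
  [12] S(S(S(S(mul(add(Z, add(Z, SZ)), SSZ)))))
  [13] S(S(S(S(mul(add(Z, SZ), SSZ)))))
  [14] S(S(S(S(mul(SZ, SSZ)))))
  [15] S(S(S(S(add(SSZ, mul(Z, SSZ))))))
  [16] S(S(S(S(S(add(SZ, mul(Z, SSZ)))))))
  [17] S(S(S(S(S(S(add(Z, mul(Z, SSZ))))))))
  [18] S(S(S(S(S(S(mul(Z, SSZ)))))))
  [19] S^6(Z)

Answer: DIFFERENT — A ⇓ S^9(Z), B ⇓ S^6(Z)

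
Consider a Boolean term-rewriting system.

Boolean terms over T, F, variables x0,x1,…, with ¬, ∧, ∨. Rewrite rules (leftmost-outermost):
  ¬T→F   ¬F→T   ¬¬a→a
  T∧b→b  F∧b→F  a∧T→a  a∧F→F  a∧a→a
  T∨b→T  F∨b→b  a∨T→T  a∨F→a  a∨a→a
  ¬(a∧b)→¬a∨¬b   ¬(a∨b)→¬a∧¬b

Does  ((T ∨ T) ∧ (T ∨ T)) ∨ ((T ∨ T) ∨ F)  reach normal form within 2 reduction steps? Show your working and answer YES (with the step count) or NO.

  start: ((T ∨ T) ∧ (T ∨ T)) ∨ ((T ∨ T) ∨ F)
  step 1: (T ∨ T) ∨ ((T ∨ T) ∨ F)
  step 2: T ∨ ((T ∨ T) ∨ F)

Answer: NO — after 2 steps the term is T ∨ ((T ∨ T) ∨ F), not yet normal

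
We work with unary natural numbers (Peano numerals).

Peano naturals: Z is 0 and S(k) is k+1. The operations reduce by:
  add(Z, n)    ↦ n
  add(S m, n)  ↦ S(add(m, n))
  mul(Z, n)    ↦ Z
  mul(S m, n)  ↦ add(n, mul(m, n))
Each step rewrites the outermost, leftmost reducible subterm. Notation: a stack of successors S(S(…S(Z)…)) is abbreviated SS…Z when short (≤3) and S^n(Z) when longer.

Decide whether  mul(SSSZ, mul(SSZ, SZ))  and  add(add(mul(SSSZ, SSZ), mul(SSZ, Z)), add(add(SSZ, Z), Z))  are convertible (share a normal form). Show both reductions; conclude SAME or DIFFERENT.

Answer: DIFFERENT — A ⇓ S^6(Z), B ⇓ S^8(Z)

Reduction:
Term A:
  start: mul(SSSZ, mul(SSZ, SZ))
  [1] add(mul(SSZ, SZ), mul(SSZ, mul(SSZ, SZ)))
  [2] add(add(SZ, mul(SZ, SZ)), mul(SSZ, mul(SSZ, SZ)))
  [3] add(S(add(Z, mul(SZ, SZ))), mul(SSZ, mul(SSZ, SZ)))
  [4] S(add(add(Z, mul(SZ, SZ)), mul(SSZ, mul(SSZ, SZ))))
  [5] S(add(mul(SZ, SZ), mul(SSZ, mul(SSZ, SZ))))
  [6] S(add(add(SZ, mul(Z, SZ)), mul(SSZ, mul(SSZ, SZ))))
  [7] S(add(S(add(Z, mul(Z, SZ))), mul(SSZ, mul(SSZ, SZ))))
  [8] S(S(add(add(Z, mul(Z, SZ)), mul(SSZ, mul(SSZ, SZ)))))
  [9] S(S(add(mul(Z, SZ), mul(SSZ, mul(SSZ, SZ)))))
  [10] S(S(add(Z, mul(SSZ, mul(SSZ, SZ)))))
  [11] S(S(mul(SSZ, mul(SSZ, SZ))))
  [12] S(S(add(mul(SSZ, SZ), mul(SZ, mul(SSZ, SZ)))))
  [13] S(S(add(add(SZ, mul(SZ, SZ)), mul(SZ, mul(SSZ, SZ)))))
  [14] S(S(add(S(add(Z, mul(SZ, SZ))), mul(SZ, mul(SSZ, SZ)))))
  [15] S(S(S(add(add(Z, mul(SZ, SZ)), mul(SZ, mul(SSZ, SZ))))))
  [16] S(S(S(add(mul(SZ, SZ), mul(SZ, mul(SSZ, SZ))))))
  [17] S(S(S(add(add(SZ, mul(Z, SZ)), mul(SZ, mul(SSZ, SZ))))))
  [18] S(S(S(add(S(add(Z, mul(Z, SZ))), mul(SZ, mul(SSZ, SZ))))))
  [19] S(S(S(S(add(add(Z, mul(Z, SZ)), mul(SZ, mul(SSZ, SZ)))))))
  [20] S(S(S(S(add(mul(Z, SZ), mul(SZ, mul(SSZ, SZ)))))))
  [21] S(S(S(S(add(Z, mul(SZ, mul(SSZ, SZ)))))))
  [22] S(S(S(S(mul(SZ, mul(SSZ, SZ))))))
  [23] S(S(S(S(add(mul(SSZ, SZ), mul(Z, mul(SSZ, SZ)))))))
  [24] S(S(S(S(add(add(SZ, mul(SZ, SZ)), mul(Z, mul(SSZ, SZ)))))))
  [25] S(S(S(S(add(S(add(Z, mul(SZ, SZ))), mul(Z, mul(SSZ, SZ)))))))
  [26] S(S(S(S(S(add(add(Z, mul(SZ, SZ)), mul(Z, mul(SSZ, SZ))))))))
  [27] S(S(S(S(S(add(mul(SZ, SZ), mul(Z, mul(SSZ, SZ))))))))
  [28] S(S(S(S(S(add(add(SZ, mul(Z, SZ)), mul(Z, mul(SSZ, SZ))))))))
  [29] S(S(S(S(S(add(S(add(Z, mul(Z, SZ))), mul(Z, mul(SSZ, SZ))))))))
  [30] S(S(S(S(S(S(add(add(Z, mul(Z, SZ)), mul(Z, mul(SSZ, SZ)))))))))
  [31] S(S(S(S(S(S(add(mul(Z, SZ), mul(Z, mul(SSZ, SZ)))))))))
  [32] S(S(S(S(S(S(add(Z, mul(Z, mul(SSZ, SZ)))))))))
  [33] S(S(S(S(S(S(mul(Z, mul(SSZ, SZ))))))))
  [34] S^6(Z)

Term B:
  start: add(add(mul(SSSZ, SSZ), mul(SSZ, Z)), add(add(SSZ, Z), Z))
  [1] add(add(add(SSZ, mul(SSZ, SSZ)), mul(SSZ, Z)), add(add(SSZ, Z), Z))
  [2] add(add(S(add(SZ, mul(SSZ, SSZ))), mul(SSZ, Z)), add(add(SSZ, Z), Z))
  [3] add(S(add(add(SZ, mul(SSZ, SSZ)), mul(SSZ, Z))), add(add(SSZ, Z), Z))
  [4] S(add(add(add(SZ, mul(SSZ, SSZ)), mul(SSZ, Z)), add(add(SSZ, Z), Z)))
  [5] S(add(add(S(add(Z, mul(SSZ, SSZ))), mul(SSZ, Z)), add(add(SSZ, Z), Z)))
  [6] S(add(S(add(add(Z, mul(SSZ, SSZ)), mul(SSZ, Z))), add(add(SSZ, Z), Z)))
  [7] S(S(add(add(add(Z, mul(SSZ, SSZ)), mul(SSZ, Z)), add(add(SSZ, Z), Z))))
  [8] S(S(add(add(mul(SSZ, SSZ), mul(SSZ, Z)), add(add(SSZ, Z), Z))))
  [9] S(S(add(add(add(SSZ, mul(SZ, SSZ)), mul(SSZ, Z)), add(add(SSZ, Z), Z))))
  [10] S(S(add(add(S(add(SZ, mul(SZ, SSZ))), mul(SSZ, Z)), add(add(SSZ, Z), Z))))
  [11] S(S(add(S(add(add(SZ, mul(SZ, SSZ)), mul(SSZ, Z))), add(add(SSZ, Z), Z))))
  [12] S(S(S(add(add(add(SZ, mul(SZ, SSZ)), mul(SSZ, Z)), add(add(SSZ, Z), Z)))))
  [13] S(S(S(add(add(S(add(Z, mul(SZ, SSZ))), mul(SSZ, Z)), add(add(SSZ, Z), Z)))))
  [14] S(S(S(add(S(add(add(Z, mul(SZ, SSZ)), mul(SSZ, Z))), add(add(SSZ, Z), Z)))))
  [15] S(S(S(S(add(add(add(Z, mul(SZ, SSZ)), mul(SSZ, Z)), add(add(SSZ, Z), Z))))))
  [16] S(S(S(S(add(add(mul(SZ, SSZ), mul(SSZ, Z)), add(add(SSZ, Z), Z))))))
  [17] S(S(S(S(add(add(add(SSZ, mul(Z, SSZ)), mul(SSZ, Z)), add(add(SSZ, Z), Z))))))
  [18] S(S(S(S(add(add(S(add(SZ, mul(Z, SSZ))), mul(SSZ, Z)), add(add(SSZ, Z), Z))))))
  [19] S(S(S(S(add(S(add(add(SZ, mul(Z, SSZ)), mul(SSZ, Z))), add(add(SSZ, Z), Z))))))
  [20] S(S(S(S(S(add(add(add(SZ, mul(Z, SSZ)), mul(SSZ, Z)), add(add(SSZ, Z), Z)))))))
  [21] S(S(S(S(S(add(add(S(add(Z, mul(Z, SSZ))), mul(SSZ, Z)), add(add(SSZ, Z), Z)))))))
  [22] S(S(S(S(S(add(S(add(add(Z, mul(Z, SSZ)), mul(SSZ, Z))), add(add(SSZ, Z), Z)))))))
  [23] S(S(S(S(S(S(add(add(add(Z, mul(Z, SSZ)), mul(SSZ, Z)), add(add(SSZ, Z), Z))))))))
  [24] S(S(S(S(S(S(add(add(mul(Z, SSZ), mul(SSZ, Z)), add(add(SSZ, Z), Z))))))))
  [25] S(S(S(S(S(S(add(add(Z, mul(SSZ, Z)), add(add(SSZ, Z), Z))))))))
  [26] S(S(S(S(S(S(add(mul(SSZ, Z), add(add(SSZ, Z), Z))))))))
  [27] S(S(S(S(S(S(add(add(Z, mul(SZ, Z)), add(add(SSZ, Z), Z))))))))
  [28] S(S(S(S(S(S(add(mul(SZ, Z), add(add(SSZ, Z), Z))))))))
  [29] S(S(S(S(S(S(add(add(Z, mul(Z, Z)), add(add(SSZ, Z), Z))))))))
  [30] S(S(S(S(S(S(add(mul(Z, Z), add(add(SSZ, Z), Z))))))))
  [31] S(S(S(S(S(S(add(Z, add(add(SSZ, Z), Z))))))))
  [32] S(S(S(S(S(S(add(add(SSZ, Z), Z)))))))
  [33] S(S(S(S(S(S(add(S(add(SZ, Z)), Z)))))))
  [34] S(S(S(S(S(S(S(add(add(SZ, Z), Z))))))))
  [35] S(S(S(S(S(S(S(add(S(add(Z, Z)), Z))))))))
  [36] S(S(S(S(S(S(S(S(add(add(Z, Z), Z)))))))))
  [37] S(S(S(S(S(S(S(S(add(Z, Z)))))))))
  [38] S^8(Z)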